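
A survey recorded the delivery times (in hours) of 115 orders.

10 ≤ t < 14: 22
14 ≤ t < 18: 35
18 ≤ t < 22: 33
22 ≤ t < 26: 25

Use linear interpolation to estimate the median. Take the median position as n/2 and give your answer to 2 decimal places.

18.06

Cumulative frequencies: 22, 57, 90, 115
n = 115; position = n/2 = 57.5.
This falls in the class 18 ≤ t < 22: L = 18, F = 57, f = 33, h = 4.
Median ≈ 18 + ((57.5 − 57) / 33) × 4 = 18.0606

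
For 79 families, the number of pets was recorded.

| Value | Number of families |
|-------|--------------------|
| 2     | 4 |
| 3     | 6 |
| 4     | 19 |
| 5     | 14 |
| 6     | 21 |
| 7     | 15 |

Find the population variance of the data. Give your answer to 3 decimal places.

Values: 2, 3, 4, 5, 6, 7
n = 79, Σfx = 403, mean = 5.1013
Σfx² = 2215
Σf(x − x̄)² = Σfx² − (Σfx)²/n = 2215 − 403²/79 = 159.1899
Population variance = 159.1899 / 79 = 2.0151

2.015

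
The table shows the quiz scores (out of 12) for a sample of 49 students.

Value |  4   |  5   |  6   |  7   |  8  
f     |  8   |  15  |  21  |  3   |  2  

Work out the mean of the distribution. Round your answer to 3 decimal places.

Values: 4, 5, 6, 7, 8
Σfx = 8×4 + 15×5 + 21×6 + 3×7 + 2×8 = 270
n = Σf = 49
Mean = 270 / 49 = 5.5102

5.510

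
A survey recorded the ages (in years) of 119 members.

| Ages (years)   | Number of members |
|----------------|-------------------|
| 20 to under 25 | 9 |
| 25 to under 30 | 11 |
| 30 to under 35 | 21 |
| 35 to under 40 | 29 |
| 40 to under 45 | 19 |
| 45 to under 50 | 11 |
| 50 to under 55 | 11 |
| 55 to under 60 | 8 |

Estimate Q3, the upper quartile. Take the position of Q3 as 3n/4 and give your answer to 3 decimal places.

45.114

Cumulative frequencies: 9, 20, 41, 70, 89, 100, 111, 119
n = 119; position = 3n/4 = 89.25.
This falls in the class 45 to under 50: L = 45, F = 89, f = 11, h = 5.
Upper quartile ≈ 45 + ((89.25 − 89) / 11) × 5 = 45.1136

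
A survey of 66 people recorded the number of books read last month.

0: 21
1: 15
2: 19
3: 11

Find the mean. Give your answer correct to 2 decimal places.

1.30

Values: 0, 1, 2, 3
Σfx = 21×0 + 15×1 + 19×2 + 11×3 = 86
n = Σf = 66
Mean = 86 / 66 = 1.3030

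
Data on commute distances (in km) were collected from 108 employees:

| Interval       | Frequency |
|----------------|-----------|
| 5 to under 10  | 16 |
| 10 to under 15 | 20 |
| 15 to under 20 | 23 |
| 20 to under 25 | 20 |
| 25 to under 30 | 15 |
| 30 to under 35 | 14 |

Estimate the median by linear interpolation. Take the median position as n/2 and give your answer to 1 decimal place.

18.9

Cumulative frequencies: 16, 36, 59, 79, 94, 108
n = 108; position = n/2 = 54.
This falls in the class 15 to under 20: L = 15, F = 36, f = 23, h = 5.
Median ≈ 15 + ((54 − 36) / 23) × 5 = 18.9130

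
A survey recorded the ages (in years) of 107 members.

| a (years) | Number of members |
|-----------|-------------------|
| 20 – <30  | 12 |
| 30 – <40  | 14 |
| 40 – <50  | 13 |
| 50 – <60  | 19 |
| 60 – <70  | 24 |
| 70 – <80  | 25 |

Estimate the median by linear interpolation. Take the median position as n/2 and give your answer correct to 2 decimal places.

Cumulative frequencies: 12, 26, 39, 58, 82, 107
n = 107; position = n/2 = 53.5.
This falls in the class 50 – <60: L = 50, F = 39, f = 19, h = 10.
Median ≈ 50 + ((53.5 − 39) / 19) × 10 = 57.6316

57.63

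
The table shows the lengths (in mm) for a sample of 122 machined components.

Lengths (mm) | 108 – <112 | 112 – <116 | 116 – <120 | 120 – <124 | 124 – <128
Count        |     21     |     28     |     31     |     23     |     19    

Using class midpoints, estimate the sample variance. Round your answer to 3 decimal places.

27.813

Midpoints: 110, 114, 118, 122, 126
n = 122, Σfm = 14360, mean = 117.7049
Σfm² = 1693608
Σf(m − x̄)² = Σfm² − (Σfm)²/n = 1693608 − 14360²/122 = 3365.3770
Sample variance = 3365.3770 / 121 = 27.8130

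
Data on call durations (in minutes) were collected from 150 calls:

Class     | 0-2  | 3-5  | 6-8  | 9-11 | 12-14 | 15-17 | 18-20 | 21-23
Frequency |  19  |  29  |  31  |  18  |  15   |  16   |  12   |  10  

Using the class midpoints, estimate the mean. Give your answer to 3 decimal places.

9.540

Midpoints: 1, 4, 7, 10, 13, 16, 19, 22
Σfm = 19×1 + 29×4 + 31×7 + 18×10 + 15×13 + 16×16 + 12×19 + 10×22 = 1431
n = Σf = 150
Mean = 1431 / 150 = 9.5400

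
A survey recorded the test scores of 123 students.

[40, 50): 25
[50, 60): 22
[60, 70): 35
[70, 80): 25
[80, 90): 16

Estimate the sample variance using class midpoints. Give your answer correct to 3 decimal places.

Midpoints: 45, 55, 65, 75, 85
n = 123, Σfm = 7845, mean = 63.7805
Σfm² = 521275
Σf(m − x̄)² = Σfm² − (Σfm)²/n = 521275 − 7845²/123 = 20917.0732
Sample variance = 20917.0732 / 122 = 171.4514

171.451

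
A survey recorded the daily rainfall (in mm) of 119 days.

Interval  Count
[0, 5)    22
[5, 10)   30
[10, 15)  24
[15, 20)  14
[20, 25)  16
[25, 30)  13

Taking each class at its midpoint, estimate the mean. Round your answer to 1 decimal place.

Midpoints: 2.5, 7.5, 12.5, 17.5, 22.5, 27.5
Σfm = 22×2.5 + 30×7.5 + 24×12.5 + 14×17.5 + 16×22.5 + 13×27.5 = 1542.5
n = Σf = 119
Mean = 1542.5 / 119 = 12.9622

13.0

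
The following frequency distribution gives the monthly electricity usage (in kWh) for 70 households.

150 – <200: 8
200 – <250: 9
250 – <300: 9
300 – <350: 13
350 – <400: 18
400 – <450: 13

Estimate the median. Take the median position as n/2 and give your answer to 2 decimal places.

Cumulative frequencies: 8, 17, 26, 39, 57, 70
n = 70; position = n/2 = 35.
This falls in the class 300 – <350: L = 300, F = 26, f = 13, h = 50.
Median ≈ 300 + ((35 − 26) / 13) × 50 = 334.6154

334.62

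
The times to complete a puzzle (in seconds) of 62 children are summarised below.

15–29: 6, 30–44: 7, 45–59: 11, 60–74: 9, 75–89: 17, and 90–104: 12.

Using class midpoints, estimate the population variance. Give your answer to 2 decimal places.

Midpoints: 22, 37, 52, 67, 82, 97
n = 62, Σfm = 4124, mean = 66.5161
Σfm² = 309848
Σf(m − x̄)² = Σfm² − (Σfm)²/n = 309848 − 4124²/62 = 35535.4839
Population variance = 35535.4839 / 62 = 573.1530

573.15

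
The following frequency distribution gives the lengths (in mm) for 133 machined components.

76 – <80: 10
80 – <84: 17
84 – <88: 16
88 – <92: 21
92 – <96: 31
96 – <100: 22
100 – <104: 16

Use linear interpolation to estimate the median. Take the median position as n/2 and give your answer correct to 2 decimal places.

Cumulative frequencies: 10, 27, 43, 64, 95, 117, 133
n = 133; position = n/2 = 66.5.
This falls in the class 92 – <96: L = 92, F = 64, f = 31, h = 4.
Median ≈ 92 + ((66.5 − 64) / 31) × 4 = 92.3226

92.32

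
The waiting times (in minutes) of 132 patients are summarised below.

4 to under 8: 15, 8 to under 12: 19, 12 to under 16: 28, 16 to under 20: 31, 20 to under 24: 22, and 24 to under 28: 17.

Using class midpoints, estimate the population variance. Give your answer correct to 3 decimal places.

Midpoints: 6, 10, 14, 18, 22, 26
n = 132, Σfm = 2156, mean = 16.3333
Σfm² = 40112
Σf(m − x̄)² = Σfm² − (Σfm)²/n = 40112 − 2156²/132 = 4897.3333
Population variance = 4897.3333 / 132 = 37.1010

37.101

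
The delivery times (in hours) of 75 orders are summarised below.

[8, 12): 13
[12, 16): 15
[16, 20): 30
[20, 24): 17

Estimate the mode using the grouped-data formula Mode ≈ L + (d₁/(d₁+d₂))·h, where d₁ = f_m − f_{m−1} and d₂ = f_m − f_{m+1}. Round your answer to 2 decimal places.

18.14

Modal class: [16, 20) (highest frequency 30).
d₁ = 30 − 15 = 15, d₂ = 30 − 17 = 13
Mode ≈ 16 + (15/(15+13)) × 4 = 16 + 2.1429 = 18.1429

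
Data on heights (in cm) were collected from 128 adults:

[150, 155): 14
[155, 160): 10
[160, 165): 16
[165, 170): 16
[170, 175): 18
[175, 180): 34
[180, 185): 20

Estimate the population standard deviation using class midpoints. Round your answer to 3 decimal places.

Midpoints: 152.5, 157.5, 162.5, 167.5, 172.5, 177.5, 182.5
n = 128, Σfm = 21780, mean = 170.1562
Σfm² = 3718000
Σf(m − x̄)² = Σfm² − (Σfm)²/n = 3718000 − 21780²/128 = 11996.8750
Population variance = 11996.8750 / 128 = 93.7256
Standard deviation = √93.7256 = 9.6812

9.681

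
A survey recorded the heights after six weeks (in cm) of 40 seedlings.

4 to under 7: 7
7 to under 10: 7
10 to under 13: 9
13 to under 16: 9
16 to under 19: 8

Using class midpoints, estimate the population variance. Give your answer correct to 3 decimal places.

Midpoints: 5.5, 8.5, 11.5, 14.5, 17.5
n = 40, Σfm = 472, mean = 11.8000
Σfm² = 6250
Σf(m − x̄)² = Σfm² − (Σfm)²/n = 6250 − 472²/40 = 680.4000
Population variance = 680.4000 / 40 = 17.0100

17.010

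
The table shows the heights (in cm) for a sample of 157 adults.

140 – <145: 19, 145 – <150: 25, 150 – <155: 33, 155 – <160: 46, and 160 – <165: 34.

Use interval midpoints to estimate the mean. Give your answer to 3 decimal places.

154.124

Midpoints: 142.5, 147.5, 152.5, 157.5, 162.5
Σfm = 19×142.5 + 25×147.5 + 33×152.5 + 46×157.5 + 34×162.5 = 24197.5
n = Σf = 157
Mean = 24197.5 / 157 = 154.1242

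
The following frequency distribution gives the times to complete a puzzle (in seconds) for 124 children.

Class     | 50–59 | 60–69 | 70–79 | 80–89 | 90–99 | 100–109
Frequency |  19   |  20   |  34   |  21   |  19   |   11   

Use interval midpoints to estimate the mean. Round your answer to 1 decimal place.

Midpoints: 54.5, 64.5, 74.5, 84.5, 94.5, 104.5
Σfm = 19×54.5 + 20×64.5 + 34×74.5 + 21×84.5 + 19×94.5 + 11×104.5 = 9578
n = Σf = 124
Mean = 9578 / 124 = 77.2419

77.2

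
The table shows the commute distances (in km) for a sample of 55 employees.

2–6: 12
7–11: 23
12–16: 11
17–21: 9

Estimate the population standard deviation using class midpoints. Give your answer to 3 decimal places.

Midpoints: 4, 9, 14, 19
n = 55, Σfm = 580, mean = 10.5455
Σfm² = 7460
Σf(m − x̄)² = Σfm² − (Σfm)²/n = 7460 − 580²/55 = 1343.6364
Population variance = 1343.6364 / 55 = 24.4298
Standard deviation = √24.4298 = 4.9426

4.943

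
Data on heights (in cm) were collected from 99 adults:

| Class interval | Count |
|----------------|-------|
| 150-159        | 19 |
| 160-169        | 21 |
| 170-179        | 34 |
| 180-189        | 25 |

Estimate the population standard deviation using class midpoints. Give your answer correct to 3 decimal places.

10.556

Midpoints: 154.5, 164.5, 174.5, 184.5
n = 99, Σfm = 16935.5, mean = 171.0657
Σfm² = 2908114.75
Σf(m − x̄)² = Σfm² − (Σfm)²/n = 2908114.75 − 16935.5²/99 = 11032.3232
Population variance = 11032.3232 / 99 = 111.4376
Standard deviation = √111.4376 = 10.5564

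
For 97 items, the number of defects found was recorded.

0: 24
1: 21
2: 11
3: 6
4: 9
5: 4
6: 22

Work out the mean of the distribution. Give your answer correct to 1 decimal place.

Values: 0, 1, 2, 3, 4, 5, 6
Σfx = 24×0 + 21×1 + 11×2 + 6×3 + 9×4 + 4×5 + 22×6 = 249
n = Σf = 97
Mean = 249 / 97 = 2.5670

2.6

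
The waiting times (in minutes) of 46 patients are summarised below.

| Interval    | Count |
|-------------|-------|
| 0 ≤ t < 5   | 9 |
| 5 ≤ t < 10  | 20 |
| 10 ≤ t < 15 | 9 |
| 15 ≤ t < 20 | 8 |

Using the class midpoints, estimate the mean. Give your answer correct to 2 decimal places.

Midpoints: 2.5, 7.5, 12.5, 17.5
Σfm = 9×2.5 + 20×7.5 + 9×12.5 + 8×17.5 = 425
n = Σf = 46
Mean = 425 / 46 = 9.2391

9.24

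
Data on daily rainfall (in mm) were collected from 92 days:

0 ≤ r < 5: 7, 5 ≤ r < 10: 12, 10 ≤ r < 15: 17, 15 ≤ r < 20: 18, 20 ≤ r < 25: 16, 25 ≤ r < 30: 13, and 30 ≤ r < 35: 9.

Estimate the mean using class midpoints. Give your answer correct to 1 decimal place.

Midpoints: 2.5, 7.5, 12.5, 17.5, 22.5, 27.5, 32.5
Σfm = 7×2.5 + 12×7.5 + 17×12.5 + 18×17.5 + 16×22.5 + 13×27.5 + 9×32.5 = 1645
n = Σf = 92
Mean = 1645 / 92 = 17.8804

17.9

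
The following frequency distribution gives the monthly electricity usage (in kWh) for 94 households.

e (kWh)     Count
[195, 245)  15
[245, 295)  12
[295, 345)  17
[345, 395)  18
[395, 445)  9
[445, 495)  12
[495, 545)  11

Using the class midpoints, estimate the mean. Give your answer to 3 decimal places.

Midpoints: 220, 270, 320, 370, 420, 470, 520
Σfm = 15×220 + 12×270 + 17×320 + 18×370 + 9×420 + 12×470 + 11×520 = 33780
n = Σf = 94
Mean = 33780 / 94 = 359.3617

359.362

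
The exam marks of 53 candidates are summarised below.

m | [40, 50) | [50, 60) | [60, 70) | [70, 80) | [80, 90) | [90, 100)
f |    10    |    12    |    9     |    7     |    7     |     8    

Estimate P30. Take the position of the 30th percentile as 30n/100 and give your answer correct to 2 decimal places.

54.92

Cumulative frequencies: 10, 22, 31, 38, 45, 53
n = 53; position = 30n/100 = 15.9.
This falls in the class [50, 60): L = 50, F = 10, f = 12, h = 10.
30th percentile ≈ 50 + ((15.9 − 10) / 12) × 10 = 54.9167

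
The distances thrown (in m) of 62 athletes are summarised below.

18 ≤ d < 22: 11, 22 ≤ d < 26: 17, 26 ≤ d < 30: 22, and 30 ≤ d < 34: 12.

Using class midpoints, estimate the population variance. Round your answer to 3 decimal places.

15.804

Midpoints: 20, 24, 28, 32
n = 62, Σfm = 1628, mean = 26.2581
Σfm² = 43728
Σf(m − x̄)² = Σfm² − (Σfm)²/n = 43728 − 1628²/62 = 979.8710
Population variance = 979.8710 / 62 = 15.8044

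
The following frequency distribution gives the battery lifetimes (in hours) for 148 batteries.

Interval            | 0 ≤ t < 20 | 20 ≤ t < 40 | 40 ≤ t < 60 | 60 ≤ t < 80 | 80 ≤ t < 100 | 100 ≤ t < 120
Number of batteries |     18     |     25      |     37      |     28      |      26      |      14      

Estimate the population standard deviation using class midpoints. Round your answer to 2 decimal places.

29.86

Midpoints: 10, 30, 50, 70, 90, 110
n = 148, Σfm = 8620, mean = 58.2432
Σfm² = 634000
Σf(m − x̄)² = Σfm² − (Σfm)²/n = 634000 − 8620²/148 = 131943.2432
Population variance = 131943.2432 / 148 = 891.5084
Standard deviation = √891.5084 = 29.8581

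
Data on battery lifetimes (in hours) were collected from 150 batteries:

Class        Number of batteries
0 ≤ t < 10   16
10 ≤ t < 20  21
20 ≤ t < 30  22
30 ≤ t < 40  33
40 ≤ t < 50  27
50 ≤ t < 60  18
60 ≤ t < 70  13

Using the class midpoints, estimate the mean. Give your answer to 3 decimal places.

Midpoints: 5, 15, 25, 35, 45, 55, 65
Σfm = 16×5 + 21×15 + 22×25 + 33×35 + 27×45 + 18×55 + 13×65 = 5150
n = Σf = 150
Mean = 5150 / 150 = 34.3333

34.333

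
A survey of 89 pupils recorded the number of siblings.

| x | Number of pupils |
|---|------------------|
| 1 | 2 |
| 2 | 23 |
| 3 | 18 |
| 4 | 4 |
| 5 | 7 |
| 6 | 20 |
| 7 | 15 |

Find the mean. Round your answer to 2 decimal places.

4.25

Values: 1, 2, 3, 4, 5, 6, 7
Σfx = 2×1 + 23×2 + 18×3 + 4×4 + 7×5 + 20×6 + 15×7 = 378
n = Σf = 89
Mean = 378 / 89 = 4.2472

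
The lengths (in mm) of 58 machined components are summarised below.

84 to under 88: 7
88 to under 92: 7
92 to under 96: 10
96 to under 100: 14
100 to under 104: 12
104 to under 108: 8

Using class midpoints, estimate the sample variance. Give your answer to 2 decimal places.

39.30

Midpoints: 86, 90, 94, 98, 102, 106
n = 58, Σfm = 5616, mean = 96.8276
Σfm² = 546024
Σf(m − x̄)² = Σfm² − (Σfm)²/n = 546024 − 5616²/58 = 2240.2759
Sample variance = 2240.2759 / 57 = 39.3031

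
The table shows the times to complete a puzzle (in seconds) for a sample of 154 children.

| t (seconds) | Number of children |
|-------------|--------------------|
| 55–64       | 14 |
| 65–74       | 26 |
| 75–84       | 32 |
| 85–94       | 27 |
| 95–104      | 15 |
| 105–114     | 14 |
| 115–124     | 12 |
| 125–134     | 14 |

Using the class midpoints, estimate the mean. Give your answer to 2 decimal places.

90.08

Midpoints: 59.5, 69.5, 79.5, 89.5, 99.5, 109.5, 119.5, 129.5
Σfm = 14×59.5 + 26×69.5 + 32×79.5 + 27×89.5 + 15×99.5 + 14×109.5 + 12×119.5 + 14×129.5 = 13873
n = Σf = 154
Mean = 13873 / 154 = 90.0844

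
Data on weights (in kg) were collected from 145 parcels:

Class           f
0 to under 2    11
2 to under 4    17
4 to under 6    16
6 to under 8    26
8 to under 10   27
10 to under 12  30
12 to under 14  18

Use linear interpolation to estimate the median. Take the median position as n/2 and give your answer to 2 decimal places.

8.19

Cumulative frequencies: 11, 28, 44, 70, 97, 127, 145
n = 145; position = n/2 = 72.5.
This falls in the class 8 to under 10: L = 8, F = 70, f = 27, h = 2.
Median ≈ 8 + ((72.5 − 70) / 27) × 2 = 8.1852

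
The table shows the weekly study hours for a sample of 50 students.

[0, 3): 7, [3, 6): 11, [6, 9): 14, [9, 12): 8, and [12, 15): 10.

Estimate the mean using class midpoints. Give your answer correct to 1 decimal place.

Midpoints: 1.5, 4.5, 7.5, 10.5, 13.5
Σfm = 7×1.5 + 11×4.5 + 14×7.5 + 8×10.5 + 10×13.5 = 384
n = Σf = 50
Mean = 384 / 50 = 7.6800

7.7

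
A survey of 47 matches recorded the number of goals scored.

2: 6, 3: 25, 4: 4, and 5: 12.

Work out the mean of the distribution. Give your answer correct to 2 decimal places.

Values: 2, 3, 4, 5
Σfx = 6×2 + 25×3 + 4×4 + 12×5 = 163
n = Σf = 47
Mean = 163 / 47 = 3.4681

3.47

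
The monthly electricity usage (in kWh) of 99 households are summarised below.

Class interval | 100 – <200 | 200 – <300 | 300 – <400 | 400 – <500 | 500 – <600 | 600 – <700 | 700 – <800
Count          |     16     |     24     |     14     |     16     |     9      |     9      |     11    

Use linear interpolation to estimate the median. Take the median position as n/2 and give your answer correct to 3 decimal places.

Cumulative frequencies: 16, 40, 54, 70, 79, 88, 99
n = 99; position = n/2 = 49.5.
This falls in the class 300 – <400: L = 300, F = 40, f = 14, h = 100.
Median ≈ 300 + ((49.5 − 40) / 14) × 100 = 367.8571

367.857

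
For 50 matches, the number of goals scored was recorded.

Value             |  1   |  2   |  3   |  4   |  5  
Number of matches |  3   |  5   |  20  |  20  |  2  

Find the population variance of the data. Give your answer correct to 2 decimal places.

Values: 1, 2, 3, 4, 5
n = 50, Σfx = 163, mean = 3.2600
Σfx² = 573
Σf(x − x̄)² = Σfx² − (Σfx)²/n = 573 − 163²/50 = 41.6200
Population variance = 41.6200 / 50 = 0.8324

0.83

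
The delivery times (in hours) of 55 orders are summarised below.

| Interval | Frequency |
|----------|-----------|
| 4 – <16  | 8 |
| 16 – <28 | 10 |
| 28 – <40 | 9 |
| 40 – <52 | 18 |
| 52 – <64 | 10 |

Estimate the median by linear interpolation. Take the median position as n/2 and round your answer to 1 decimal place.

40.3

Cumulative frequencies: 8, 18, 27, 45, 55
n = 55; position = n/2 = 27.5.
This falls in the class 40 – <52: L = 40, F = 27, f = 18, h = 12.
Median ≈ 40 + ((27.5 − 27) / 18) × 12 = 40.3333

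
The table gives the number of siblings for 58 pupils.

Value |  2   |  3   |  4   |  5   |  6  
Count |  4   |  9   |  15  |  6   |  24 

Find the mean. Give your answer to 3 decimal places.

4.638

Values: 2, 3, 4, 5, 6
Σfx = 4×2 + 9×3 + 15×4 + 6×5 + 24×6 = 269
n = Σf = 58
Mean = 269 / 58 = 4.6379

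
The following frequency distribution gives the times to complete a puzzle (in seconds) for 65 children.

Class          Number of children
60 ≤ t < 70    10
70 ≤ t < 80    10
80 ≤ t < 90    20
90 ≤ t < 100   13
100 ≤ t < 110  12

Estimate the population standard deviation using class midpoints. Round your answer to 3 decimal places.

13.023

Midpoints: 65, 75, 85, 95, 105
n = 65, Σfm = 5595, mean = 86.0769
Σfm² = 492625
Σf(m − x̄)² = Σfm² − (Σfm)²/n = 492625 − 5595²/65 = 11024.6154
Population variance = 11024.6154 / 65 = 169.6095
Standard deviation = √169.6095 = 13.0234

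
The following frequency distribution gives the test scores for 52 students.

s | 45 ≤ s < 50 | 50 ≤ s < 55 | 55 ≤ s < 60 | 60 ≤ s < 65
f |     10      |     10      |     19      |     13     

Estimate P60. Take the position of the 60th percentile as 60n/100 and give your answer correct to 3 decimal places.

Cumulative frequencies: 10, 20, 39, 52
n = 52; position = 60n/100 = 31.2.
This falls in the class 55 ≤ s < 60: L = 55, F = 20, f = 19, h = 5.
60th percentile ≈ 55 + ((31.2 − 20) / 19) × 5 = 57.9474

57.947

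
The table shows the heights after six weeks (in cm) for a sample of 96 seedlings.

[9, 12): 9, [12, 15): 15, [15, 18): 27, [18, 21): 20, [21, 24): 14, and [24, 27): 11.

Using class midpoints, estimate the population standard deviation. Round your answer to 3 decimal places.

Midpoints: 10.5, 13.5, 16.5, 19.5, 22.5, 25.5
n = 96, Σfm = 1728, mean = 18.0000
Σfm² = 32922
Σf(m − x̄)² = Σfm² − (Σfm)²/n = 32922 − 1728²/96 = 1818.0000
Population variance = 1818.0000 / 96 = 18.9375
Standard deviation = √18.9375 = 4.3517

4.352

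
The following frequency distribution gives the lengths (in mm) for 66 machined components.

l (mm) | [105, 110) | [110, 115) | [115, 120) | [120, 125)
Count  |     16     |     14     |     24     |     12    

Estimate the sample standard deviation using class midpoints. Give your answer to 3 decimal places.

Midpoints: 107.5, 112.5, 117.5, 122.5
n = 66, Σfm = 7585, mean = 114.9242
Σfm² = 873512.5
Σf(m − x̄)² = Σfm² − (Σfm)²/n = 873512.5 − 7585²/66 = 1812.1212
Sample variance = 1812.1212 / 65 = 27.8788
Standard deviation = √27.8788 = 5.2800

5.280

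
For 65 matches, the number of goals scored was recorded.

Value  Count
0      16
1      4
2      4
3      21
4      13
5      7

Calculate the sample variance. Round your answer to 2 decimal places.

2.94

Values: 0, 1, 2, 3, 4, 5
n = 65, Σfx = 162, mean = 2.4923
Σfx² = 592
Σf(x − x̄)² = Σfx² − (Σfx)²/n = 592 − 162²/65 = 188.2462
Sample variance = 188.2462 / 64 = 2.9413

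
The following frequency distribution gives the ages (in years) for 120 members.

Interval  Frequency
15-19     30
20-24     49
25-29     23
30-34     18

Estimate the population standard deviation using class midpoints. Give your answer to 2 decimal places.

Midpoints: 17, 22, 27, 32
n = 120, Σfm = 2785, mean = 23.2083
Σfm² = 67585
Σf(m − x̄)² = Σfm² − (Σfm)²/n = 67585 − 2785²/120 = 2949.7917
Population variance = 2949.7917 / 120 = 24.5816
Standard deviation = √24.5816 = 4.9580

4.96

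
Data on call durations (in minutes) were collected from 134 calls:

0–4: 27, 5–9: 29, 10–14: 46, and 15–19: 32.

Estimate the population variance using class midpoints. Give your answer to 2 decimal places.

27.91

Midpoints: 2, 7, 12, 17
n = 134, Σfm = 1353, mean = 10.0970
Σfm² = 17401
Σf(m − x̄)² = Σfm² − (Σfm)²/n = 17401 − 1353²/134 = 3739.7388
Population variance = 3739.7388 / 134 = 27.9085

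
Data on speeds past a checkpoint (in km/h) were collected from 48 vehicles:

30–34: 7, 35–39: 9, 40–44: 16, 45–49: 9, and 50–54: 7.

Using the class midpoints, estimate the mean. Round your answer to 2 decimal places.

Midpoints: 32, 37, 42, 47, 52
Σfm = 7×32 + 9×37 + 16×42 + 9×47 + 7×52 = 2016
n = Σf = 48
Mean = 2016 / 48 = 42.0000

42.00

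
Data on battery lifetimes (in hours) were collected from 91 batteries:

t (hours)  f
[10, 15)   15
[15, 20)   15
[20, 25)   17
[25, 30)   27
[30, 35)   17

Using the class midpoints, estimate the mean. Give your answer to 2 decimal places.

23.38

Midpoints: 12.5, 17.5, 22.5, 27.5, 32.5
Σfm = 15×12.5 + 15×17.5 + 17×22.5 + 27×27.5 + 17×32.5 = 2127.5
n = Σf = 91
Mean = 2127.5 / 91 = 23.3791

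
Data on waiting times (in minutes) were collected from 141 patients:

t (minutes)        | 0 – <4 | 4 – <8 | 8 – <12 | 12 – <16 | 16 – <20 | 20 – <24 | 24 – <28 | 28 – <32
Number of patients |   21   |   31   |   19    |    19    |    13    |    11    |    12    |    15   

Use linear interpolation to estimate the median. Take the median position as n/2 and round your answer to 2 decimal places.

Cumulative frequencies: 21, 52, 71, 90, 103, 114, 126, 141
n = 141; position = n/2 = 70.5.
This falls in the class 8 – <12: L = 8, F = 52, f = 19, h = 4.
Median ≈ 8 + ((70.5 − 52) / 19) × 4 = 11.8947

11.89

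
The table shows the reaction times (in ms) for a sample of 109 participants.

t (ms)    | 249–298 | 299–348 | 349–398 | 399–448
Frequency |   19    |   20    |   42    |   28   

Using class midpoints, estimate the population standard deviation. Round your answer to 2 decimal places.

51.52

Midpoints: 273.5, 323.5, 373.5, 423.5
n = 109, Σfm = 39211.5, mean = 359.7385
Σfm² = 14395245.25
Σf(m − x̄)² = Σfm² − (Σfm)²/n = 14395245.25 − 39211.5²/109 = 289357.7982
Population variance = 289357.7982 / 109 = 2654.6587
Standard deviation = √2654.6587 = 51.5234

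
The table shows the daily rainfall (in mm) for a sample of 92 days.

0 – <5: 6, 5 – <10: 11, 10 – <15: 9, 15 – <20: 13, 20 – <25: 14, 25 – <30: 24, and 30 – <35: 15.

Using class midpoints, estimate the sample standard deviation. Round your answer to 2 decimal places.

9.31

Midpoints: 2.5, 7.5, 12.5, 17.5, 22.5, 27.5, 32.5
n = 92, Σfm = 1900, mean = 20.6522
Σfm² = 47125
Σf(m − x̄)² = Σfm² − (Σfm)²/n = 47125 − 1900²/92 = 7885.8696
Sample variance = 7885.8696 / 91 = 86.6579
Standard deviation = √86.6579 = 9.3090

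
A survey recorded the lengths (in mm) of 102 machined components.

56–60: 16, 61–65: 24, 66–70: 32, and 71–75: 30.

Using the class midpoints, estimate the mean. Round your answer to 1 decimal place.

Midpoints: 58, 63, 68, 73
Σfm = 16×58 + 24×63 + 32×68 + 30×73 = 6806
n = Σf = 102
Mean = 6806 / 102 = 66.7255

66.7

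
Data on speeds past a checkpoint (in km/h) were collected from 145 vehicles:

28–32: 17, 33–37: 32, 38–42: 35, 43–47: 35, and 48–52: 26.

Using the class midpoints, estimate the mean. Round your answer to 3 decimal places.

40.724

Midpoints: 30, 35, 40, 45, 50
Σfm = 17×30 + 32×35 + 35×40 + 35×45 + 26×50 = 5905
n = Σf = 145
Mean = 5905 / 145 = 40.7241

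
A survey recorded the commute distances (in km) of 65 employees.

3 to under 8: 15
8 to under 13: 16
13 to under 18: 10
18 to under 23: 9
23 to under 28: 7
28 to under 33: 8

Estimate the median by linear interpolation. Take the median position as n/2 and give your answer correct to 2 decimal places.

13.75

Cumulative frequencies: 15, 31, 41, 50, 57, 65
n = 65; position = n/2 = 32.5.
This falls in the class 13 to under 18: L = 13, F = 31, f = 10, h = 5.
Median ≈ 13 + ((32.5 − 31) / 10) × 5 = 13.7500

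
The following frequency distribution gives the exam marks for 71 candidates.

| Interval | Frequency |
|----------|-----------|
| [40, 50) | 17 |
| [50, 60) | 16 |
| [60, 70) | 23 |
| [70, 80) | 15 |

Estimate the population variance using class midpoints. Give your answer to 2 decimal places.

Midpoints: 45, 55, 65, 75
n = 71, Σfm = 4265, mean = 60.0704
Σfm² = 264375
Σf(m − x̄)² = Σfm² − (Σfm)²/n = 264375 − 4265²/71 = 8174.6479
Population variance = 8174.6479 / 71 = 115.1359

115.14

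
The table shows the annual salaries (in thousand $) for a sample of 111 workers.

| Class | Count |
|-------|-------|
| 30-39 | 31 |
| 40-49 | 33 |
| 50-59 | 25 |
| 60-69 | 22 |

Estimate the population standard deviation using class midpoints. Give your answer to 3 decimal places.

Midpoints: 34.5, 44.5, 54.5, 64.5
n = 111, Σfm = 5319.5, mean = 47.9234
Σfm² = 268027.75
Σf(m − x̄)² = Σfm² − (Σfm)²/n = 268027.75 − 5319.5²/111 = 13099.0991
Population variance = 13099.0991 / 111 = 118.0099
Standard deviation = √118.0099 = 10.8632

10.863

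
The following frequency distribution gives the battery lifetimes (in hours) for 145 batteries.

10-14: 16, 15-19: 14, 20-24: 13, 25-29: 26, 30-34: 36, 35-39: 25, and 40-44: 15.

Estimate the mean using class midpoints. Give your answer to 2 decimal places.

28.45

Midpoints: 12, 17, 22, 27, 32, 37, 42
Σfm = 16×12 + 14×17 + 13×22 + 26×27 + 36×32 + 25×37 + 15×42 = 4125
n = Σf = 145
Mean = 4125 / 145 = 28.4483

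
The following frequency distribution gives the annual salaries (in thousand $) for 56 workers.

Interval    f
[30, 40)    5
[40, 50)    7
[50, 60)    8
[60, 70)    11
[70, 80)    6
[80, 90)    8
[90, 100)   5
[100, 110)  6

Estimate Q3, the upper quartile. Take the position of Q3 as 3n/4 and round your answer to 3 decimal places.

86.250

Cumulative frequencies: 5, 12, 20, 31, 37, 45, 50, 56
n = 56; position = 3n/4 = 42.
This falls in the class [80, 90): L = 80, F = 37, f = 8, h = 10.
Upper quartile ≈ 80 + ((42 − 37) / 8) × 10 = 86.2500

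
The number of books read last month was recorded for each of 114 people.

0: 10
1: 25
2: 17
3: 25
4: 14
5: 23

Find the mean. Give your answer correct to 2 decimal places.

2.68

Values: 0, 1, 2, 3, 4, 5
Σfx = 10×0 + 25×1 + 17×2 + 25×3 + 14×4 + 23×5 = 305
n = Σf = 114
Mean = 305 / 114 = 2.6754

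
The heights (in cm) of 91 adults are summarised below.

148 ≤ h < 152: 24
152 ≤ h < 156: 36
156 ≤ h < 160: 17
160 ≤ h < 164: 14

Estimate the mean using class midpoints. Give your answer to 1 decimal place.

154.9

Midpoints: 150, 154, 158, 162
Σfm = 24×150 + 36×154 + 17×158 + 14×162 = 14098
n = Σf = 91
Mean = 14098 / 91 = 154.9231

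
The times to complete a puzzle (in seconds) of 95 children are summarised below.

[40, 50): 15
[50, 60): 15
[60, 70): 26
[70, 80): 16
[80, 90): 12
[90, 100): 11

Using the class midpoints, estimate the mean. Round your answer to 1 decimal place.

Midpoints: 45, 55, 65, 75, 85, 95
Σfm = 15×45 + 15×55 + 26×65 + 16×75 + 12×85 + 11×95 = 6455
n = Σf = 95
Mean = 6455 / 95 = 67.9474

67.9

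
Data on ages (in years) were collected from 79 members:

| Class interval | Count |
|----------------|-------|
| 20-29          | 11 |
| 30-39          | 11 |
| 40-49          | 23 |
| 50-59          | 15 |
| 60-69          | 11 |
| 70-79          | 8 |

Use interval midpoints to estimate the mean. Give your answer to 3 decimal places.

Midpoints: 24.5, 34.5, 44.5, 54.5, 64.5, 74.5
Σfm = 11×24.5 + 11×34.5 + 23×44.5 + 15×54.5 + 11×64.5 + 8×74.5 = 3795.5
n = Σf = 79
Mean = 3795.5 / 79 = 48.0443

48.044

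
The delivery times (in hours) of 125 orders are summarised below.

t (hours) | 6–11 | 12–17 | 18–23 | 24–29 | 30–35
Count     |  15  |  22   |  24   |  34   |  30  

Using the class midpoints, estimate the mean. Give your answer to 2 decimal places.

22.52

Midpoints: 8.5, 14.5, 20.5, 26.5, 32.5
Σfm = 15×8.5 + 22×14.5 + 24×20.5 + 34×26.5 + 30×32.5 = 2814.5
n = Σf = 125
Mean = 2814.5 / 125 = 22.5160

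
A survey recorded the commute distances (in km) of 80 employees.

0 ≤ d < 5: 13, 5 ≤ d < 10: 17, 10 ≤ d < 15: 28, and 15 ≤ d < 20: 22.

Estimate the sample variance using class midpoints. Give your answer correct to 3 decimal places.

27.053

Midpoints: 2.5, 7.5, 12.5, 17.5
n = 80, Σfm = 895, mean = 11.1875
Σfm² = 12150
Σf(m − x̄)² = Σfm² − (Σfm)²/n = 12150 − 895²/80 = 2137.1875
Sample variance = 2137.1875 / 79 = 27.0530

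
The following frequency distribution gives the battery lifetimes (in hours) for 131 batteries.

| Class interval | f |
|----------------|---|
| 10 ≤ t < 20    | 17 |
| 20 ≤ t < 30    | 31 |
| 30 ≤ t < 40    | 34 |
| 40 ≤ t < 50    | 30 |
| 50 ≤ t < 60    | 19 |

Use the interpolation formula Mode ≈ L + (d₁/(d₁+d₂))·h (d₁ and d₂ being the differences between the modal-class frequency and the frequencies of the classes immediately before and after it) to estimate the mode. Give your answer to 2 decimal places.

Modal class: 30 ≤ t < 40 (highest frequency 34).
d₁ = 34 − 31 = 3, d₂ = 34 − 30 = 4
Mode ≈ 30 + (3/(3+4)) × 10 = 30 + 4.2857 = 34.2857

34.29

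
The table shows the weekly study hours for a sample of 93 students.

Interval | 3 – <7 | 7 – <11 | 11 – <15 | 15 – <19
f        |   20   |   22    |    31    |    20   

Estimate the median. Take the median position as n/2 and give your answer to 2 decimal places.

11.58

Cumulative frequencies: 20, 42, 73, 93
n = 93; position = n/2 = 46.5.
This falls in the class 11 – <15: L = 11, F = 42, f = 31, h = 4.
Median ≈ 11 + ((46.5 − 42) / 31) × 4 = 11.5806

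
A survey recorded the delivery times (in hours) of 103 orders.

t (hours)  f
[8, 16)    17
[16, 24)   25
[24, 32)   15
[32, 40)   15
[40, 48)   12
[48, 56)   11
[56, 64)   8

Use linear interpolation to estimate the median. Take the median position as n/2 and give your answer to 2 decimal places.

Cumulative frequencies: 17, 42, 57, 72, 84, 95, 103
n = 103; position = n/2 = 51.5.
This falls in the class [24, 32): L = 24, F = 42, f = 15, h = 8.
Median ≈ 24 + ((51.5 − 42) / 15) × 8 = 29.0667

29.07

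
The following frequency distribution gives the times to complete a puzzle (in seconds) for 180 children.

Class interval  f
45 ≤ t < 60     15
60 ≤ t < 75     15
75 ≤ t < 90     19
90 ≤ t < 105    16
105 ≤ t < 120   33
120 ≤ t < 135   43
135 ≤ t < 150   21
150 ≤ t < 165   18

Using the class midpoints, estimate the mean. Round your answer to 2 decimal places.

Midpoints: 52.5, 67.5, 82.5, 97.5, 112.5, 127.5, 142.5, 157.5
Σfm = 15×52.5 + 15×67.5 + 19×82.5 + 16×97.5 + 33×112.5 + 43×127.5 + 21×142.5 + 18×157.5 = 19950
n = Σf = 180
Mean = 19950 / 180 = 110.8333

110.83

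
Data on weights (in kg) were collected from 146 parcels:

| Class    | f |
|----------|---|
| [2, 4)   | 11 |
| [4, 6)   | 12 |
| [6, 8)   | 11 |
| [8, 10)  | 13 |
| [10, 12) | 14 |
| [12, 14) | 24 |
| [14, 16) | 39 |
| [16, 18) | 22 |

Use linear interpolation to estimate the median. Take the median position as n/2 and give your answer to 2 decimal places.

Cumulative frequencies: 11, 23, 34, 47, 61, 85, 124, 146
n = 146; position = n/2 = 73.
This falls in the class [12, 14): L = 12, F = 61, f = 24, h = 2.
Median ≈ 12 + ((73 − 61) / 24) × 2 = 13.0000

13.00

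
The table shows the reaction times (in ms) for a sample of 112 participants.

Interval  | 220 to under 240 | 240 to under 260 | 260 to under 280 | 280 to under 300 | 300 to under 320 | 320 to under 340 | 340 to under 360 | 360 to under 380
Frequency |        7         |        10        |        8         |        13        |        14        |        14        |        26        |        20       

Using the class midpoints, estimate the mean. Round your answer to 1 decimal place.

317.0

Midpoints: 230, 250, 270, 290, 310, 330, 350, 370
Σfm = 7×230 + 10×250 + 8×270 + 13×290 + 14×310 + 14×330 + 26×350 + 20×370 = 35500
n = Σf = 112
Mean = 35500 / 112 = 316.9643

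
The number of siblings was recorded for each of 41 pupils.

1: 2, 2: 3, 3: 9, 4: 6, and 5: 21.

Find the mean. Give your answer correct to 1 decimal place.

4.0

Values: 1, 2, 3, 4, 5
Σfx = 2×1 + 3×2 + 9×3 + 6×4 + 21×5 = 164
n = Σf = 41
Mean = 164 / 41 = 4.0000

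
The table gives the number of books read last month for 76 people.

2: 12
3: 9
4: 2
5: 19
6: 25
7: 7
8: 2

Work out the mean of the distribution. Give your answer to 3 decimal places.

4.855

Values: 2, 3, 4, 5, 6, 7, 8
Σfx = 12×2 + 9×3 + 2×4 + 19×5 + 25×6 + 7×7 + 2×8 = 369
n = Σf = 76
Mean = 369 / 76 = 4.8553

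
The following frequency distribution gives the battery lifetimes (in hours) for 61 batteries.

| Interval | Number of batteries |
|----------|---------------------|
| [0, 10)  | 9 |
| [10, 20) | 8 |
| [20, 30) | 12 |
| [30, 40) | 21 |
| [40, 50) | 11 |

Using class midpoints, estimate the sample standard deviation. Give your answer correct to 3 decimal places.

Midpoints: 5, 15, 25, 35, 45
n = 61, Σfm = 1695, mean = 27.7869
Σfm² = 57525
Σf(m − x̄)² = Σfm² − (Σfm)²/n = 57525 − 1695²/61 = 10426.2295
Sample variance = 10426.2295 / 60 = 173.7705
Standard deviation = √173.7705 = 13.1822

13.182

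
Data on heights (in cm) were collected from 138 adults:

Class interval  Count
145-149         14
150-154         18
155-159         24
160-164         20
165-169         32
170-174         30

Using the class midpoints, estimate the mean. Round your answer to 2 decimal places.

161.64

Midpoints: 147, 152, 157, 162, 167, 172
Σfm = 14×147 + 18×152 + 24×157 + 20×162 + 32×167 + 30×172 = 22306
n = Σf = 138
Mean = 22306 / 138 = 161.6377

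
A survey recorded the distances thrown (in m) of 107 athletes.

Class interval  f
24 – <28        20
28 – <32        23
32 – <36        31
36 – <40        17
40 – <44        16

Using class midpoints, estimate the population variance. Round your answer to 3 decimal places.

27.240

Midpoints: 26, 30, 34, 38, 42
n = 107, Σfm = 3582, mean = 33.4766
Σfm² = 122828
Σf(m − x̄)² = Σfm² − (Σfm)²/n = 122828 − 3582²/107 = 2914.6916
Population variance = 2914.6916 / 107 = 27.2401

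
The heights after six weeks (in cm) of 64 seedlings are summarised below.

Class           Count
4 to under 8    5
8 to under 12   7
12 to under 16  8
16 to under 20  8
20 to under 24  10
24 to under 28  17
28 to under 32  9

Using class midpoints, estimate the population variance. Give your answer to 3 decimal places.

Midpoints: 6, 10, 14, 18, 22, 26, 30
n = 64, Σfm = 1288, mean = 20.1250
Σfm² = 29472
Σf(m − x̄)² = Σfm² − (Σfm)²/n = 29472 − 1288²/64 = 3551.0000
Population variance = 3551.0000 / 64 = 55.4844

55.484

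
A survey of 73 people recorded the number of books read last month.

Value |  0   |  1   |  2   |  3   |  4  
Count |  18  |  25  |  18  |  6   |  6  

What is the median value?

1

Cumulative frequencies: 18, 43, 61, 67, 73
n = 73, so the median is the value in position (n+1)/2 = 37.
Position 37 falls at value 1.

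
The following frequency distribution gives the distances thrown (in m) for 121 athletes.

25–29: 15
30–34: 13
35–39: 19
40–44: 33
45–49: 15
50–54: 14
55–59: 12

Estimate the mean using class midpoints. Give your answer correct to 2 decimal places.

Midpoints: 27, 32, 37, 42, 47, 52, 57
Σfm = 15×27 + 13×32 + 19×37 + 33×42 + 15×47 + 14×52 + 12×57 = 5027
n = Σf = 121
Mean = 5027 / 121 = 41.5455

41.55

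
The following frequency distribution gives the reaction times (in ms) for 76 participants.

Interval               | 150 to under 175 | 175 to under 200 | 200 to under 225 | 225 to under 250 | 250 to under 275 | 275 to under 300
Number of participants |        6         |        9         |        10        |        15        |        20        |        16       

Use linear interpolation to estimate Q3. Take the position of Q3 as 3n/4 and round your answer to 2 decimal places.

271.25

Cumulative frequencies: 6, 15, 25, 40, 60, 76
n = 76; position = 3n/4 = 57.
This falls in the class 250 to under 275: L = 250, F = 40, f = 20, h = 25.
Upper quartile ≈ 250 + ((57 − 40) / 20) × 25 = 271.2500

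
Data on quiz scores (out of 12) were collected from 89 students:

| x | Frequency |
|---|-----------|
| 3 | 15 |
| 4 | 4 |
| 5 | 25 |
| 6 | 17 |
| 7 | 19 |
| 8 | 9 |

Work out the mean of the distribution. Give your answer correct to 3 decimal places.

Values: 3, 4, 5, 6, 7, 8
Σfx = 15×3 + 4×4 + 25×5 + 17×6 + 19×7 + 9×8 = 493
n = Σf = 89
Mean = 493 / 89 = 5.5393

5.539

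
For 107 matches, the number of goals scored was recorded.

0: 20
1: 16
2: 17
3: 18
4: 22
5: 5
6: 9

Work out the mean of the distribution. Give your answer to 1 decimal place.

2.5

Values: 0, 1, 2, 3, 4, 5, 6
Σfx = 20×0 + 16×1 + 17×2 + 18×3 + 22×4 + 5×5 + 9×6 = 271
n = Σf = 107
Mean = 271 / 107 = 2.5327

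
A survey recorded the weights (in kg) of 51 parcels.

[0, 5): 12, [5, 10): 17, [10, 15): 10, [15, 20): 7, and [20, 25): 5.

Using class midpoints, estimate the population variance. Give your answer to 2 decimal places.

39.56

Midpoints: 2.5, 7.5, 12.5, 17.5, 22.5
n = 51, Σfm = 517.5, mean = 10.1471
Σfm² = 7268.75
Σf(m − x̄)² = Σfm² − (Σfm)²/n = 7268.75 − 517.5²/51 = 2017.6471
Population variance = 2017.6471 / 51 = 39.5617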